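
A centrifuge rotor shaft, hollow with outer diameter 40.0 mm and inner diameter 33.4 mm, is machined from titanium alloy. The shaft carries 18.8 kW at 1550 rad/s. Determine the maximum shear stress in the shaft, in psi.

ω = 1550 rad/s, so T = P/ω = 18.8×10³ / 1550 = 12.13 N·m.
J = π(d_o⁴ − d_i⁴)/32 = π(0.0400⁴ − 0.0334⁴)/32 = 1.292×10^-7 m⁴.
τ_max = T·r/J = 12.13 × 0.0200 / 1.292×10^-7 = 1.878×10^6 Pa.

272 psi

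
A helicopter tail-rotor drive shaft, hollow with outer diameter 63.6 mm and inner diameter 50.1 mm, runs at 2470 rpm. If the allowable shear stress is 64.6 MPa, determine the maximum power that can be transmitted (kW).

519 kW

J = π(d_o⁴ − d_i⁴)/32 = π(0.0636⁴ − 0.0501⁴)/32 = 9.878×10^-7 m⁴.
T_max = τ_allow·J/r = 6.46×10^7 × 9.878×10^-7 / 0.0318 = 2007 N·m.
ω = 2π·2470/60 = 258.7 rad/s, so P_max = T_max·ω = 5.190×10^5 W.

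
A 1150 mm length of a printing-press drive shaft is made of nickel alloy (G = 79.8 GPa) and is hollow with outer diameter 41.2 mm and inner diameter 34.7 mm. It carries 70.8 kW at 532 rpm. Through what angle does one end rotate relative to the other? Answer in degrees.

ω = 2π·532/60 = 55.71 rad/s, so T = P/ω = 70.8×10³ / 55.71 = 1271 N·m.
J = π(d_o⁴ − d_i⁴)/32 = π(0.0412⁴ − 0.0347⁴)/32 = 1.405×10^-7 m⁴.
θ = T·L/(G·J) = 1271 × 1.15 / (79.8×10⁹ × 1.405×10^-7) = 0.1303 rad.

7.47°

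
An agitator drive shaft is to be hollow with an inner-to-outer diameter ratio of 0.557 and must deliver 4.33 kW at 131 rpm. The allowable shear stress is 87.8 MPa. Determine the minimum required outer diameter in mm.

ω = 2π·131/60 = 13.72 rad/s, so T = P/ω = 4.33×10³ / 13.72 = 315.6 N·m.
For a hollow shaft with d_i/d_o = 0.557: τ_max = 16T/(π d_o³ (1−k⁴)), so d_o = [16T/(π τ_allow (1−k⁴))]^(1/3) = [16·315.6/(π·8.78×10^7·0.9037)]^(1/3) = 0.02726 m.

27.3 mm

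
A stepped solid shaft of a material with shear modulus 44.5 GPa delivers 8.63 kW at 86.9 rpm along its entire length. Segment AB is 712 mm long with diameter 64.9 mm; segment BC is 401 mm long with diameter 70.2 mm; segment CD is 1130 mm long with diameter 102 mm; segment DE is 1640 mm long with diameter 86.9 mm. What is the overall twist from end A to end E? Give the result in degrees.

ω = 2π·86.9/60 = 9.100 rad/s, so T = P/ω = 8.63×10³ / 9.100 = 948.3 N·m.
J_AB = π(0.0649)⁴/32 = 1.74×10^-6 m⁴; J_BC = π(0.0702)⁴/32 = 2.38×10^-6 m⁴; J_CD = π(0.102)⁴/32 = 1.06×10^-5 m⁴; J_DE = π(0.0869)⁴/32 = 5.60×10^-6 m⁴.
θ = (T/G)·Σ L_i/J_i = (948.3/44.5×10⁹)·(0.712/1.74×10^-6 + 0.401/2.38×10^-6 + 1.13/1.06×10^-5 + 1.64/5.60×10^-6) = 0.02080 rad.

1.19°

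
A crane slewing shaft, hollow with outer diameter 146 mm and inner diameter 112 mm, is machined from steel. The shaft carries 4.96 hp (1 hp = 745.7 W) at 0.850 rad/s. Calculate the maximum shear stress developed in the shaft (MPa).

ω = 0.850 rad/s, so T = P/ω = 4.96×745.7 / 0.8500 = 4351 N·m.
J = π(d_o⁴ − d_i⁴)/32 = π(0.146⁴ − 0.112⁴)/32 = 2.916×10^-5 m⁴.
τ_max = T·r/J = 4351 × 0.0730 / 2.916×10^-5 = 1.089×10^7 Pa.

10.9 MPa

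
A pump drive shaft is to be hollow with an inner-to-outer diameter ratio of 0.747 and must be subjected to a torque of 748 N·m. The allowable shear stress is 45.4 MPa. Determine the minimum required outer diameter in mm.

For a hollow shaft with d_i/d_o = 0.747: τ_max = 16T/(π d_o³ (1−k⁴)), so d_o = [16T/(π τ_allow (1−k⁴))]^(1/3) = [16·748.0/(π·4.54×10^7·0.6886)]^(1/3) = 0.04958 m.

49.6 mm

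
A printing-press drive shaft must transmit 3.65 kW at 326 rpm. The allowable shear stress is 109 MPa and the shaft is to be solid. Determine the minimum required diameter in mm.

17.1 mm

ω = 2π·326/60 = 34.14 rad/s, so T = P/ω = 3.65×10³ / 34.14 = 106.9 N·m.
For a solid shaft τ_max = 16T/(πd³), so d = (16T/(π τ_allow))^(1/3) = (16·106.9/(π·1.09×10^8))^(1/3) = 0.01709 m.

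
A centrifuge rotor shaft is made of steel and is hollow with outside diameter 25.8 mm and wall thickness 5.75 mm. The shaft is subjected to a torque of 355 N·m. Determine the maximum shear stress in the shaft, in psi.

J = π(d_o⁴ − d_i⁴)/32 = π(0.0258⁴ − 0.0143⁴)/32 = 3.939×10^-8 m⁴.
τ_max = T·r/J = 355.0 × 0.0129 / 3.939×10^-8 = 1.162×10^8 Pa.

16900 psi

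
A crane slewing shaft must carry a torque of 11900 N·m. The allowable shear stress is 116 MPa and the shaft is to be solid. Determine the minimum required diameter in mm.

80.5 mm

For a solid shaft τ_max = 16T/(πd³), so d = (16T/(π τ_allow))^(1/3) = (16·11900/(π·1.16×10^8))^(1/3) = 0.08054 m.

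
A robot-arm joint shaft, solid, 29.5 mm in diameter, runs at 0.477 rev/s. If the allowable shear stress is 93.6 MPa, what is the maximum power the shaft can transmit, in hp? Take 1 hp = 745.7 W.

J = πd⁴/32 = π(0.0295)⁴/32 = 7.435×10^-8 m⁴.
T_max = τ_allow·J/r = 9.36×10^7 × 7.435×10^-8 / 0.0147 = 471.8 N·m.
ω = 2π·0.477 = 2.997 rad/s, so P_max = T_max·ω = 1414 W.

1.90 hp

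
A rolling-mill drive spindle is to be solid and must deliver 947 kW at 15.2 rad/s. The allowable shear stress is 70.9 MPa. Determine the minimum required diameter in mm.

ω = 15.2 rad/s, so T = P/ω = 947×10³ / 15.20 = 62300 N·m.
For a solid shaft τ_max = 16T/(πd³), so d = (16T/(π τ_allow))^(1/3) = (16·62300/(π·7.09×10^7))^(1/3) = 0.1648 m.

165 mm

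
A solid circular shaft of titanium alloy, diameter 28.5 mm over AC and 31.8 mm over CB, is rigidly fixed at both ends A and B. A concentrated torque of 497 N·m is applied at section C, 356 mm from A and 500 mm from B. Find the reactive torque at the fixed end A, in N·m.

Compatibility: T_A·a/J_AC = T_B·b/J_CB with T_A + T_B = T₀.
J_AC = 6.48×10^-8 m⁴, J_CB = 1.00×10^-7 m⁴, so T_A = T₀·(J_AC/a)/((J_AC/a)+(J_CB/b)) = 236.3 N·m, T_B = 260.7 N·m.

236 N·m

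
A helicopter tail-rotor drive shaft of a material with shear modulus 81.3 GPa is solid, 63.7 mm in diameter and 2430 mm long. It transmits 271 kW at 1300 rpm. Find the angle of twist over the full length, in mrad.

ω = 2π·1300/60 = 136.1 rad/s, so T = P/ω = 271×10³ / 136.1 = 1991 N·m.
J = πd⁴/32 = π(0.0637)⁴/32 = 1.616×10^-6 m⁴.
θ = T·L/(G·J) = 1991 × 2.43 / (81.3×10⁹ × 1.616×10^-6) = 0.03681 rad.

36.8 mrad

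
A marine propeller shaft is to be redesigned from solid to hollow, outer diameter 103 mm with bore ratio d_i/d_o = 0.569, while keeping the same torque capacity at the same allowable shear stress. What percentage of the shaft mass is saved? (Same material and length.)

Equal τ_max and T ⇒ the solid shaft needs d_s³ = d_o³(1−k⁴), so d_s = 103·(1−0.569⁴)^(1/3) = 99.27 mm.
Area ratio A_h/A_s = d_o²(1−k²)/d_s² = (1−k²)/(1−k⁴)^(2/3) = 0.7280.
Mass saving = 1 − 0.7280 = 27.2 %.

27.2 %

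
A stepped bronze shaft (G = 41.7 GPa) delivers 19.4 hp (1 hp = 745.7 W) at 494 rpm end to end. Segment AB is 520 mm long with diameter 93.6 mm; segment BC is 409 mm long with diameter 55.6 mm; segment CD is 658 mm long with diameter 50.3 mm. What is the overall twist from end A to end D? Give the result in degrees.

ω = 2π·494/60 = 51.73 rad/s, so T = P/ω = 19.4×745.7 / 51.73 = 279.6 N·m.
J_AB = π(0.0936)⁴/32 = 7.54×10^-6 m⁴; J_BC = π(0.0556)⁴/32 = 9.38×10^-7 m⁴; J_CD = π(0.0503)⁴/32 = 6.28×10^-7 m⁴.
θ = (T/G)·Σ L_i/J_i = (279.6/41.7×10⁹)·(0.520/7.54×10^-6 + 0.409/9.38×10^-7 + 0.658/6.28×10^-7) = 0.01041 rad.

0.596°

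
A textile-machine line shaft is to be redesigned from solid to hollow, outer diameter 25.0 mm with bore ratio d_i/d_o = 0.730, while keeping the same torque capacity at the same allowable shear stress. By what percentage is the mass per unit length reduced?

Equal τ_max and T ⇒ the solid shaft needs d_s³ = d_o³(1−k⁴), so d_s = 25.0·(1−0.730⁴)^(1/3) = 22.37 mm.
Area ratio A_h/A_s = d_o²(1−k²)/d_s² = (1−k²)/(1−k⁴)^(2/3) = 0.5836.
Mass saving = 1 − 0.5836 = 41.6 %.

41.6 %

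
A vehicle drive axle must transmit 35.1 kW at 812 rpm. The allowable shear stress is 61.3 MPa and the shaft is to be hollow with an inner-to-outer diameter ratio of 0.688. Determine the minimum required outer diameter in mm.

35.4 mm

ω = 2π·812/60 = 85.03 rad/s, so T = P/ω = 35.1×10³ / 85.03 = 412.8 N·m.
For a hollow shaft with d_i/d_o = 0.688: τ_max = 16T/(π d_o³ (1−k⁴)), so d_o = [16T/(π τ_allow (1−k⁴))]^(1/3) = [16·412.8/(π·6.13×10^7·0.7759)]^(1/3) = 0.03536 m.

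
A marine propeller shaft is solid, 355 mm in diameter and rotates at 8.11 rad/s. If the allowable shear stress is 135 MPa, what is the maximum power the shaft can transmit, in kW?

9620 kW

J = πd⁴/32 = π(0.355)⁴/32 = 1.559×10^-3 m⁴.
T_max = τ_allow·J/r = 1.35×10^8 × 1.559×10^-3 / 0.177 = 1.186e6 N·m.
ω = 8.11 rad/s, so P_max = T_max·ω = 9.618×10^6 W.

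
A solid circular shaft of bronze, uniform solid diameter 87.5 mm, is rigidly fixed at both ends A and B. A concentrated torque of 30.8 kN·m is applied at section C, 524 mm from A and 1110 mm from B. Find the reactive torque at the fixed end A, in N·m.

With uniform GJ and both ends fixed, compatibility θ_AC = θ_CB gives T_A·a = T_B·b, together with T_A + T_B = T₀.
T_A = T₀·b/(a+b) = 30800·1110/1634 = 20920 N·m; T_B = 9877 N·m.

20900 N·m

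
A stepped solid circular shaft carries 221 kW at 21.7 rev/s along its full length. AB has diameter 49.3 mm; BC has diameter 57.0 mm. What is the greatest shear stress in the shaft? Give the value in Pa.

6.89e7 Pa

ω = 2π·21.7 = 136.3 rad/s, so T = P/ω = 221×10³ / 136.3 = 1621 N·m.
Under the same torque, τ_max = 16T/(πd³) is largest where d is smallest — segment AB (d = 49.3 mm).
τ_max = 16·1621/(π·(0.0493)³) = 6.889×10^7 Pa.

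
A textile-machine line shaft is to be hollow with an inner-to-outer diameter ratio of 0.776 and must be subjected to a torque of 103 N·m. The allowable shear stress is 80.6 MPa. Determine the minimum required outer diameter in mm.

21.7 mm

For a hollow shaft with d_i/d_o = 0.776: τ_max = 16T/(π d_o³ (1−k⁴)), so d_o = [16T/(π τ_allow (1−k⁴))]^(1/3) = [16·103.0/(π·8.06×10^7·0.6374)]^(1/3) = 0.02169 m.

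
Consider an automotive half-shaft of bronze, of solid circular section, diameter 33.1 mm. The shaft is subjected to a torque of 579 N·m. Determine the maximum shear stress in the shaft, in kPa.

J = πd⁴/32 = π(0.0331)⁴/32 = 1.178×10^-7 m⁴.
τ_max = T·r/J = 579.0 × 0.0166 / 1.178×10^-7 = 8.131×10^7 Pa.

81300 kPa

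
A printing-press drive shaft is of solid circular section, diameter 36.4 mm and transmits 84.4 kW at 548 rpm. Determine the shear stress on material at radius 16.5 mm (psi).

20400 psi

ω = 2π·548/60 = 57.39 rad/s, so T = P/ω = 84.4×10³ / 57.39 = 1471 N·m.
J = πd⁴/32 = π(0.0364)⁴/32 = 1.723×10^-7 m⁴.
Shear stress varies linearly with radius: τ = T·r/J = 1471 × 0.0165 / 1.723×10^-7 = 1.408×10^8 Pa.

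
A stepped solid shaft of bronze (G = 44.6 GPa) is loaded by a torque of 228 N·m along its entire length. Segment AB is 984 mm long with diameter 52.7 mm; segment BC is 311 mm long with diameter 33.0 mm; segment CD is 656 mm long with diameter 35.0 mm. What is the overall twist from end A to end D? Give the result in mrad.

43.1 mrad

J_AB = π(0.0527)⁴/32 = 7.57×10^-7 m⁴; J_BC = π(0.0330)⁴/32 = 1.16×10^-7 m⁴; J_CD = π(0.0350)⁴/32 = 1.47×10^-7 m⁴.
θ = (T/G)·Σ L_i/J_i = (228.0/44.6×10⁹)·(0.984/7.57×10^-7 + 0.311/1.16×10^-7 + 0.656/1.47×10^-7) = 0.04306 rad.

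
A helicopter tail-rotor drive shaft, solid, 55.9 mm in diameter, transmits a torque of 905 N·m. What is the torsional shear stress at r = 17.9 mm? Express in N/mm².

J = πd⁴/32 = π(0.0559)⁴/32 = 9.586×10^-7 m⁴.
Shear stress varies linearly with radius: τ = T·r/J = 905.0 × 0.0179 / 9.586×10^-7 = 1.690×10^7 Pa.

16.9 N/mm²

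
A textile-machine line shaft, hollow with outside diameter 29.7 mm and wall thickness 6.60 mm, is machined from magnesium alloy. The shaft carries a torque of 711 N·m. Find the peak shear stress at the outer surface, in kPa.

J = π(d_o⁴ − d_i⁴)/32 = π(0.0297⁴ − 0.0165⁴)/32 = 6.911×10^-8 m⁴.
τ_max = T·r/J = 711.0 × 0.0149 / 6.911×10^-8 = 1.528×10^8 Pa.

153000 kPa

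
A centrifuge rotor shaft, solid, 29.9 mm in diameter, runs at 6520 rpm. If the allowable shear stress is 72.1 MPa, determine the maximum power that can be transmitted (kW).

J = πd⁴/32 = π(0.0299)⁴/32 = 7.847×10^-8 m⁴.
T_max = τ_allow·J/r = 7.21×10^7 × 7.847×10^-8 / 0.0149 = 378.4 N·m.
ω = 2π·6520/60 = 682.8 rad/s, so P_max = T_max·ω = 2.584×10^5 W.

258 kW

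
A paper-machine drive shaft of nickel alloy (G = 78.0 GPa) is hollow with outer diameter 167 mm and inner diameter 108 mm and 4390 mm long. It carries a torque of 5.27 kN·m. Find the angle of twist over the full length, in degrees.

J = π(d_o⁴ − d_i⁴)/32 = π(0.167⁴ − 0.108⁴)/32 = 6.300×10^-5 m⁴.
θ = T·L/(G·J) = 5270 × 4.39 / (78.0×10⁹ × 6.300×10^-5) = 4.708×10^-3 rad.

0.270°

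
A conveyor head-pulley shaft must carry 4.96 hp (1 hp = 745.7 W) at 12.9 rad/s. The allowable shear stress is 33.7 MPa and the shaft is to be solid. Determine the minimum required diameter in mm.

ω = 12.9 rad/s, so T = P/ω = 4.96×745.7 / 12.90 = 286.7 N·m.
For a solid shaft τ_max = 16T/(πd³), so d = (16T/(π τ_allow))^(1/3) = (16·286.7/(π·3.37×10^7))^(1/3) = 0.03512 m.

35.1 mm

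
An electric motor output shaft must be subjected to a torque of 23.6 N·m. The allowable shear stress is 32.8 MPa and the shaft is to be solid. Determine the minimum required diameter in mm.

For a solid shaft τ_max = 16T/(πd³), so d = (16T/(π τ_allow))^(1/3) = (16·23.60/(π·3.28×10^7))^(1/3) = 0.01542 m.

15.4 mm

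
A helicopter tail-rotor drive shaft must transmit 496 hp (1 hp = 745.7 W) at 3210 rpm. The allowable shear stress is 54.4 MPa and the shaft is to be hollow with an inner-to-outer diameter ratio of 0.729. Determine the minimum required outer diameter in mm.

52.4 mm

ω = 2π·3210/60 = 336.2 rad/s, so T = P/ω = 496×745.7 / 336.2 = 1100 N·m.
For a hollow shaft with d_i/d_o = 0.729: τ_max = 16T/(π d_o³ (1−k⁴)), so d_o = [16T/(π τ_allow (1−k⁴))]^(1/3) = [16·1100/(π·5.44×10^7·0.7176)]^(1/3) = 0.05236 m.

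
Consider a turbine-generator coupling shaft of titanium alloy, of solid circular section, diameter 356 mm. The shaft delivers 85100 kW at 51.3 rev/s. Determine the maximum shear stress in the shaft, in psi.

4320 psi

ω = 2π·51.3 = 322.3 rad/s, so T = P/ω = 85100×10³ / 322.3 = 264000 N·m.
J = πd⁴/32 = π(0.356)⁴/32 = 1.577×10^-3 m⁴.
τ_max = T·r/J = 264000 × 0.178 / 1.577×10^-3 = 2.980×10^7 Pa.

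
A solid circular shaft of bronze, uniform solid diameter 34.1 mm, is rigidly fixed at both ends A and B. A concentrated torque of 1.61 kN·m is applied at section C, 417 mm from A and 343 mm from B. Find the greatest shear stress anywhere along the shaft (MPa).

113 MPa

With uniform GJ and both ends fixed, compatibility θ_AC = θ_CB gives T_A·a = T_B·b, together with T_A + T_B = T₀.
T_A = T₀·b/(a+b) = 1610·343/760.0 = 726.6 N·m; T_B = 883.4 N·m.
τ in each portion: τ_AC = 9.33×10^7 Pa, τ_CB = 1.13×10^8 Pa; maximum is in CB.
τ_max = T_CB·r/J = 883.4·0.0170/1.33×10^-7 = 1.135×10^8 Pa.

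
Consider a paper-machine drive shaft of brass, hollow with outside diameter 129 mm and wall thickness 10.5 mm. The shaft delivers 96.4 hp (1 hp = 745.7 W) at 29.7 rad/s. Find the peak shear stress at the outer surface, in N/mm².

11.3 N/mm²

ω = 29.7 rad/s, so T = P/ω = 96.4×745.7 / 29.70 = 2420 N·m.
J = π(d_o⁴ − d_i⁴)/32 = π(0.129⁴ − 0.108⁴)/32 = 1.383×10^-5 m⁴.
τ_max = T·r/J = 2420 × 0.0645 / 1.383×10^-5 = 1.129×10^7 Pa.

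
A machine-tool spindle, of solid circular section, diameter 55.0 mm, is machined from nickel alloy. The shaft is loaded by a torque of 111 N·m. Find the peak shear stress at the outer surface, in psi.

J = πd⁴/32 = π(0.0550)⁴/32 = 8.984×10^-7 m⁴.
τ_max = T·r/J = 111.0 × 0.0275 / 8.984×10^-7 = 3.398×10^6 Pa.

493 psi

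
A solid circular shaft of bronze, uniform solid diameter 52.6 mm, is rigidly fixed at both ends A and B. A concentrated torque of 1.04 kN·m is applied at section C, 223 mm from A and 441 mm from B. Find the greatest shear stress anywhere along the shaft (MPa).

With uniform GJ and both ends fixed, compatibility θ_AC = θ_CB gives T_A·a = T_B·b, together with T_A + T_B = T₀.
T_A = T₀·b/(a+b) = 1040·441/664.0 = 690.7 N·m; T_B = 349.3 N·m.
τ in each portion: τ_AC = 2.42×10^7 Pa, τ_CB = 1.22×10^7 Pa; maximum is in AC.
τ_max = T_AC·r/J = 690.7·0.0263/7.52×10^-7 = 2.417×10^7 Pa.

24.2 MPa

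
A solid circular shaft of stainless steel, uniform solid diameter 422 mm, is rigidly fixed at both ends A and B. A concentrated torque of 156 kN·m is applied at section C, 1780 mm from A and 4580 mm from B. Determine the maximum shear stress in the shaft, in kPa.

7610 kPa

With uniform GJ and both ends fixed, compatibility θ_AC = θ_CB gives T_A·a = T_B·b, together with T_A + T_B = T₀.
T_A = T₀·b/(a+b) = 156000·4580/6360 = 112300 N·m; T_B = 43660 N·m.
τ in each portion: τ_AC = 7.61×10^6 Pa, τ_CB = 2.96×10^6 Pa; maximum is in AC.
τ_max = T_AC·r/J = 112300·0.211/3.11×10^-3 = 7.613×10^6 Pa.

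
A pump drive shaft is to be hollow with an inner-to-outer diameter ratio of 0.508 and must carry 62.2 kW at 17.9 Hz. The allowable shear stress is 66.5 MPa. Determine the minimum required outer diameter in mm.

35.7 mm

ω = 2π·17.9 = 112.5 rad/s, so T = P/ω = 62.2×10³ / 112.5 = 553.0 N·m.
For a hollow shaft with d_i/d_o = 0.508: τ_max = 16T/(π d_o³ (1−k⁴)), so d_o = [16T/(π τ_allow (1−k⁴))]^(1/3) = [16·553.0/(π·6.65×10^7·0.9334)]^(1/3) = 0.03567 m.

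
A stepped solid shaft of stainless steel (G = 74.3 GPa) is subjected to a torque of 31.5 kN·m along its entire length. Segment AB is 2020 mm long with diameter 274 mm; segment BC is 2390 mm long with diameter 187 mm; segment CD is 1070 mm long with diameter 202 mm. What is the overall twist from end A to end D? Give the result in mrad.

J_AB = π(0.274)⁴/32 = 5.53×10^-4 m⁴; J_BC = π(0.187)⁴/32 = 1.20×10^-4 m⁴; J_CD = π(0.202)⁴/32 = 1.63×10^-4 m⁴.
θ = (T/G)·Σ L_i/J_i = (31500/74.3×10⁹)·(2.02/5.53×10^-4 + 2.39/1.20×10^-4 + 1.07/1.63×10^-4) = 0.01276 rad.

12.8 mrad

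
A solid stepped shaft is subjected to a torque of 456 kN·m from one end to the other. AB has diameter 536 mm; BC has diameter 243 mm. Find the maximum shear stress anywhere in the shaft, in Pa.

1.62e8 Pa

Under the same torque, τ_max = 16T/(πd³) is largest where d is smallest — segment BC (d = 243 mm).
τ_max = 16·456000/(π·(0.243)³) = 1.619×10^8 Pa.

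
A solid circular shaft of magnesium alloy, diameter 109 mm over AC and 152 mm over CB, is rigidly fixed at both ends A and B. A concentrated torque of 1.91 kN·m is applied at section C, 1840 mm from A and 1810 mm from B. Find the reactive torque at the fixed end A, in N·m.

Compatibility: T_A·a/J_AC = T_B·b/J_CB with T_A + T_B = T₀.
J_AC = 1.39×10^-5 m⁴, J_CB = 5.24×10^-5 m⁴, so T_A = T₀·(J_AC/a)/((J_AC/a)+(J_CB/b)) = 394.3 N·m, T_B = 1516 N·m.

394 N·m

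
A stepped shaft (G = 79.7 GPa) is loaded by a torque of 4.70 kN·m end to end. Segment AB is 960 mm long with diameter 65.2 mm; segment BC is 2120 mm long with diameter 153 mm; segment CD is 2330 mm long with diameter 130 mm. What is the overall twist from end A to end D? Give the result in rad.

J_AB = π(0.0652)⁴/32 = 1.77×10^-6 m⁴; J_BC = π(0.153)⁴/32 = 5.38×10^-5 m⁴; J_CD = π(0.130)⁴/32 = 2.80×10^-5 m⁴.
θ = (T/G)·Σ L_i/J_i = (4700/79.7×10⁹)·(0.960/1.77×10^-6 + 2.12/5.38×10^-5 + 2.33/2.80×10^-5) = 0.03913 rad.

0.0391 rad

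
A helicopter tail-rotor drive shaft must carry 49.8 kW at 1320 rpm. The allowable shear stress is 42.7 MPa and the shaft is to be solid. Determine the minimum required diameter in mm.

ω = 2π·1320/60 = 138.2 rad/s, so T = P/ω = 49.8×10³ / 138.2 = 360.3 N·m.
For a solid shaft τ_max = 16T/(πd³), so d = (16T/(π τ_allow))^(1/3) = (16·360.3/(π·4.27×10^7))^(1/3) = 0.03503 m.

35.0 mm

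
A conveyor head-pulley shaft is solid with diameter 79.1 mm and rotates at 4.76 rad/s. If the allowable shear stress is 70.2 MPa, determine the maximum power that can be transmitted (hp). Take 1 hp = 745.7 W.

43.5 hp

J = πd⁴/32 = π(0.0791)⁴/32 = 3.843×10^-6 m⁴.
T_max = τ_allow·J/r = 7.02×10^7 × 3.843×10^-6 / 0.0395 = 6822 N·m.
ω = 4.76 rad/s, so P_max = T_max·ω = 3.247×10^4 W.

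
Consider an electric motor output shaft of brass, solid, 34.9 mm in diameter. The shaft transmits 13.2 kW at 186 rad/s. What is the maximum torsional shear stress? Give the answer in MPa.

8.50 MPa

ω = 186 rad/s, so T = P/ω = 13.2×10³ / 186.0 = 70.97 N·m.
J = πd⁴/32 = π(0.0349)⁴/32 = 1.456×10^-7 m⁴.
τ_max = T·r/J = 70.97 × 0.0175 / 1.456×10^-7 = 8.503×10^6 Pa.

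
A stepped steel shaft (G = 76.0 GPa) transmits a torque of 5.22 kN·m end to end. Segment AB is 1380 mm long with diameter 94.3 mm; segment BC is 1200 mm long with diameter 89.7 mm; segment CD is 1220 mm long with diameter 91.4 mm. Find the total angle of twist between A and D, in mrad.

J_AB = π(0.0943)⁴/32 = 7.76×10^-6 m⁴; J_BC = π(0.0897)⁴/32 = 6.36×10^-6 m⁴; J_CD = π(0.0914)⁴/32 = 6.85×10^-6 m⁴.
θ = (T/G)·Σ L_i/J_i = (5220/76.0×10⁹)·(1.38/7.76×10^-6 + 1.20/6.36×10^-6 + 1.22/6.85×10^-6) = 0.03741 rad.

37.4 mrad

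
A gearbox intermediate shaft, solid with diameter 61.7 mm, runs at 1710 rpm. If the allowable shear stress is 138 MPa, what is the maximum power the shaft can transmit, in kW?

J = πd⁴/32 = π(0.0617)⁴/32 = 1.423×10^-6 m⁴.
T_max = τ_allow·J/r = 1.38×10^8 × 1.423×10^-6 / 0.0309 = 6365 N·m.
ω = 2π·1710/60 = 179.1 rad/s, so P_max = T_max·ω = 1.140×10^6 W.

1140 kW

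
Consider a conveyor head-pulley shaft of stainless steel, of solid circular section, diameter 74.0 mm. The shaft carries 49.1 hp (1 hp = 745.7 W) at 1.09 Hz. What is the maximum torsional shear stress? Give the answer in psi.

ω = 2π·1.09 = 6.849 rad/s, so T = P/ω = 49.1×745.7 / 6.849 = 5346 N·m.
J = πd⁴/32 = π(0.0740)⁴/32 = 2.944×10^-6 m⁴.
τ_max = T·r/J = 5346 × 0.0370 / 2.944×10^-6 = 6.719×10^7 Pa.

9750 psi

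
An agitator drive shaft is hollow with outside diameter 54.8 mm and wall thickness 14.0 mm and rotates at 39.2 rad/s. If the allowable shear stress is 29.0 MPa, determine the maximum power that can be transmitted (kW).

J = π(d_o⁴ − d_i⁴)/32 = π(0.0548⁴ − 0.0268⁴)/32 = 8.347×10^-7 m⁴.
T_max = τ_allow·J/r = 2.90×10^7 × 8.347×10^-7 / 0.0274 = 883.5 N·m.
ω = 39.2 rad/s, so P_max = T_max·ω = 3.463×10^4 W.

34.6 kW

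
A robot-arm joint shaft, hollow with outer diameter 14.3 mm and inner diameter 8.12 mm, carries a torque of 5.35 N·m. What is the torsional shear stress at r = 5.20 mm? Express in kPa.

J = π(d_o⁴ − d_i⁴)/32 = π(0.0143⁴ − 0.00812⁴)/32 = 3.678×10^-9 m⁴.
Shear stress varies linearly with radius: τ = T·r/J = 5.350 × 0.00520 / 3.678×10^-9 = 7.563×10^6 Pa.

7560 kPa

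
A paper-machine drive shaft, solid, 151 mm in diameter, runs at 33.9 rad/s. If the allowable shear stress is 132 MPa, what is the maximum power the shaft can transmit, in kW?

3030 kW

J = πd⁴/32 = π(0.151)⁴/32 = 5.104×10^-5 m⁴.
T_max = τ_allow·J/r = 1.32×10^8 × 5.104×10^-5 / 0.0755 = 89230 N·m.
ω = 33.9 rad/s, so P_max = T_max·ω = 3.025×10^6 W.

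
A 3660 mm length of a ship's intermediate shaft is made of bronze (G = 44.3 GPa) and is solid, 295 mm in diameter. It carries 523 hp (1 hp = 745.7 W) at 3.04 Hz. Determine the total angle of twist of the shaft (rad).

0.00227 rad

ω = 2π·3.04 = 19.10 rad/s, so T = P/ω = 523×745.7 / 19.10 = 20420 N·m.
J = πd⁴/32 = π(0.295)⁴/32 = 7.435×10^-4 m⁴.
θ = T·L/(G·J) = 20420 × 3.66 / (44.3×10⁹ × 7.435×10^-4) = 2.269×10^-3 rad.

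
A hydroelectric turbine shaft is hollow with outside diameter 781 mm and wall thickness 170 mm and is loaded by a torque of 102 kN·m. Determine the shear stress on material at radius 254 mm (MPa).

J = π(d_o⁴ − d_i⁴)/32 = π(0.781⁴ − 0.441⁴)/32 = 0.03281 m⁴.
Shear stress varies linearly with radius: τ = T·r/J = 102000 × 0.254 / 0.03281 = 7.896×10^5 Pa.

0.790 MPa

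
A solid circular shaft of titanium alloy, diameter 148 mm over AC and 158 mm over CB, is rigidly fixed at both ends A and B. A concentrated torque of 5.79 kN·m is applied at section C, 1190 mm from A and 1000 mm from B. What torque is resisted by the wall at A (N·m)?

Compatibility: T_A·a/J_AC = T_B·b/J_CB with T_A + T_B = T₀.
J_AC = 4.71×10^-5 m⁴, J_CB = 6.12×10^-5 m⁴, so T_A = T₀·(J_AC/a)/((J_AC/a)+(J_CB/b)) = 2274 N·m, T_B = 3516 N·m.

2270 N·m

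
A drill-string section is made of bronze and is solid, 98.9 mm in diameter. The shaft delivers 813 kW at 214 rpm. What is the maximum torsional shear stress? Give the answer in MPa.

ω = 2π·214/60 = 22.41 rad/s, so T = P/ω = 813×10³ / 22.41 = 36280 N·m.
J = πd⁴/32 = π(0.0989)⁴/32 = 9.393×10^-6 m⁴.
τ_max = T·r/J = 36280 × 0.0495 / 9.393×10^-6 = 1.910×10^8 Pa.

191 MPa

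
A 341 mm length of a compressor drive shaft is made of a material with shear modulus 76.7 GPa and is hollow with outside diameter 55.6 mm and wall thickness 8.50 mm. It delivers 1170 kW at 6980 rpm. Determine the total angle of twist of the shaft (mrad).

9.88 mrad

ω = 2π·6980/60 = 730.9 rad/s, so T = P/ω = 1170×10³ / 730.9 = 1601 N·m.
J = π(d_o⁴ − d_i⁴)/32 = π(0.0556⁴ − 0.0386⁴)/32 = 7.203×10^-7 m⁴.
θ = T·L/(G·J) = 1601 × 0.341 / (76.7×10⁹ × 7.203×10^-7) = 9.880×10^-3 rad.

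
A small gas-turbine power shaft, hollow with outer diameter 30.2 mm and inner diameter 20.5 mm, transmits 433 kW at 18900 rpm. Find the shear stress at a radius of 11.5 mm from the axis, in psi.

5670 psi

ω = 2π·18900/60 = 1979 rad/s, so T = P/ω = 433×10³ / 1979 = 218.8 N·m.
J = π(d_o⁴ − d_i⁴)/32 = π(0.0302⁴ − 0.0205⁴)/32 = 6.432×10^-8 m⁴.
Shear stress varies linearly with radius: τ = T·r/J = 218.8 × 0.0115 / 6.432×10^-8 = 3.911×10^7 Pa.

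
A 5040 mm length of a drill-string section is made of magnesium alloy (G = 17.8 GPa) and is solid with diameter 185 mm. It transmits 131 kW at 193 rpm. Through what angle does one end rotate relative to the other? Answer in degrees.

0.914°

ω = 2π·193/60 = 20.21 rad/s, so T = P/ω = 131×10³ / 20.21 = 6482 N·m.
J = πd⁴/32 = π(0.185)⁴/32 = 1.150×10^-4 m⁴.
θ = T·L/(G·J) = 6482 × 5.04 / (17.8×10⁹ × 1.150×10^-4) = 0.01596 rad.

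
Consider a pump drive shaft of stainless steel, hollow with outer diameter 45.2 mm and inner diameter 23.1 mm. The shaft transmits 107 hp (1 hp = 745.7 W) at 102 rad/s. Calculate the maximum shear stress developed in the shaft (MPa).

ω = 102 rad/s, so T = P/ω = 107×745.7 / 102.0 = 782.3 N·m.
J = π(d_o⁴ − d_i⁴)/32 = π(0.0452⁴ − 0.0231⁴)/32 = 3.818×10^-7 m⁴.
τ_max = T·r/J = 782.3 × 0.0226 / 3.818×10^-7 = 4.630×10^7 Pa.

46.3 MPa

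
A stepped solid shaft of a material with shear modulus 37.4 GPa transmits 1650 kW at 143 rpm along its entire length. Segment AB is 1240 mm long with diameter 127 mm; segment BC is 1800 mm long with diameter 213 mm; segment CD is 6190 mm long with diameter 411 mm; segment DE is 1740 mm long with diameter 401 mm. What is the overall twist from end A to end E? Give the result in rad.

0.178 rad

ω = 2π·143/60 = 14.97 rad/s, so T = P/ω = 1650×10³ / 14.97 = 110200 N·m.
J_AB = π(0.127)⁴/32 = 2.55×10^-5 m⁴; J_BC = π(0.213)⁴/32 = 2.02×10^-4 m⁴; J_CD = π(0.411)⁴/32 = 2.80×10^-3 m⁴; J_DE = π(0.401)⁴/32 = 2.54×10^-3 m⁴.
θ = (T/G)·Σ L_i/J_i = (110200/37.4×10⁹)·(1.24/2.55×10^-5 + 1.80/2.02×10^-4 + 6.19/2.80×10^-3 + 1.74/2.54×10^-3) = 0.1778 rad.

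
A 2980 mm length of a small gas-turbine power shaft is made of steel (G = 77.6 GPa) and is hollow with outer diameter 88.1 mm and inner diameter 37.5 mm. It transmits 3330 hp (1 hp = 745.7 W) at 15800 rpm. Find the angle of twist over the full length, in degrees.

0.577°

ω = 2π·15800/60 = 1655 rad/s, so T = P/ω = 3330×745.7 / 1655 = 1501 N·m.
J = π(d_o⁴ − d_i⁴)/32 = π(0.0881⁴ − 0.0375⁴)/32 = 5.720×10^-6 m⁴.
θ = T·L/(G·J) = 1501 × 2.98 / (77.6×10⁹ × 5.720×10^-6) = 0.01008 rad.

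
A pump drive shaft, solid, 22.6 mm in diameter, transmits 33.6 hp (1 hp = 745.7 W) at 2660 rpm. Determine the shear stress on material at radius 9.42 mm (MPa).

ω = 2π·2660/60 = 278.6 rad/s, so T = P/ω = 33.6×745.7 / 278.6 = 89.95 N·m.
J = πd⁴/32 = π(0.0226)⁴/32 = 2.561×10^-8 m⁴.
Shear stress varies linearly with radius: τ = T·r/J = 89.95 × 0.00942 / 2.561×10^-8 = 3.308×10^7 Pa.

33.1 MPa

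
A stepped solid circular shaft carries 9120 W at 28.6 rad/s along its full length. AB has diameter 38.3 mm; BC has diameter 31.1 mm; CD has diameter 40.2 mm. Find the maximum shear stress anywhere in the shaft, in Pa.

ω = 28.6 rad/s, so T = P/ω = 9120 / 28.60 = 318.9 N·m.
Under the same torque, τ_max = 16T/(πd³) is largest where d is smallest — segment BC (d = 31.1 mm).
τ_max = 16·318.9/(π·(0.0311)³) = 5.399×10^7 Pa.

5.40e7 Pa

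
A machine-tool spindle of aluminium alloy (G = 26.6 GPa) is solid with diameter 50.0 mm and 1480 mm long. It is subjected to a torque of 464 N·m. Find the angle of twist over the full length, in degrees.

2.41°

J = πd⁴/32 = π(0.0500)⁴/32 = 6.136×10^-7 m⁴.
θ = T·L/(G·J) = 464.0 × 1.48 / (26.6×10⁹ × 6.136×10^-7) = 0.04207 rad.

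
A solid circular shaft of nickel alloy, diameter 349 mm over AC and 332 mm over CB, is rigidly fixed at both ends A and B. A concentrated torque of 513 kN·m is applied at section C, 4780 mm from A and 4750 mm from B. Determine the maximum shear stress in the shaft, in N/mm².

33.7 N/mm²

Compatibility: T_A·a/J_AC = T_B·b/J_CB with T_A + T_B = T₀.
J_AC = 1.46×10^-3 m⁴, J_CB = 1.19×10^-3 m⁴, so T_A = T₀·(J_AC/a)/((J_AC/a)+(J_CB/b)) = 281200 N·m, T_B = 231800 N·m.
τ in each portion: τ_AC = 3.37×10^7 Pa, τ_CB = 3.23×10^7 Pa; maximum is in AC.
τ_max = T_AC·r/J = 281200·0.174/1.46×10^-3 = 3.369×10^7 Pa.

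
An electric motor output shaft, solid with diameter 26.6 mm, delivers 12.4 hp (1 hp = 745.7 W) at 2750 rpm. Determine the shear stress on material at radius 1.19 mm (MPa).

ω = 2π·2750/60 = 288.0 rad/s, so T = P/ω = 12.4×745.7 / 288.0 = 32.11 N·m.
J = πd⁴/32 = π(0.0266)⁴/32 = 4.915×10^-8 m⁴.
Shear stress varies linearly with radius: τ = T·r/J = 32.11 × 0.00119 / 4.915×10^-8 = 7.774×10^5 Pa.

0.777 MPa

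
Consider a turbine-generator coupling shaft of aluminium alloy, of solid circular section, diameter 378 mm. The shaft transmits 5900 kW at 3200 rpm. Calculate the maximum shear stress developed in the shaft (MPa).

1.66 MPa

ω = 2π·3200/60 = 335.1 rad/s, so T = P/ω = 5900×10³ / 335.1 = 17610 N·m.
J = πd⁴/32 = π(0.378)⁴/32 = 2.004×10^-3 m⁴.
τ_max = T·r/J = 17610 × 0.189 / 2.004×10^-3 = 1.660×10^6 Pa.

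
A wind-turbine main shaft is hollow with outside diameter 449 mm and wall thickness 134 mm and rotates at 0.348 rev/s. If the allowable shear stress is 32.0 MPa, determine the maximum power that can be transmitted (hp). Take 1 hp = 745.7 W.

J = π(d_o⁴ − d_i⁴)/32 = π(0.449⁴ − 0.181⁴)/32 = 3.885×10^-3 m⁴.
T_max = τ_allow·J/r = 3.20×10^7 × 3.885×10^-3 / 0.225 = 553700 N·m.
ω = 2π·0.348 = 2.187 rad/s, so P_max = T_max·ω = 1.211×10^6 W.

1620 hp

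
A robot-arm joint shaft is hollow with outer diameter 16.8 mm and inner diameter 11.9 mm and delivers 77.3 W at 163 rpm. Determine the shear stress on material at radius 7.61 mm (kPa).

5890 kPa

ω = 2π·163/60 = 17.07 rad/s, so T = P/ω = 77.3 / 17.07 = 4.529 N·m.
J = π(d_o⁴ − d_i⁴)/32 = π(0.0168⁴ − 0.0119⁴)/32 = 5.852×10^-9 m⁴.
Shear stress varies linearly with radius: τ = T·r/J = 4.529 × 0.00761 / 5.852×10^-9 = 5.889×10^6 Pa.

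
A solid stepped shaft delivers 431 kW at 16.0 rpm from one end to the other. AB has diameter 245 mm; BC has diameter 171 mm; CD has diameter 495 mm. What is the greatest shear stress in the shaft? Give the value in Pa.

2.62e8 Pa

ω = 2π·16.0/60 = 1.676 rad/s, so T = P/ω = 431×10³ / 1.676 = 257200 N·m.
Under the same torque, τ_max = 16T/(πd³) is largest where d is smallest — segment BC (d = 171 mm).
τ_max = 16·257200/(π·(0.171)³) = 2.620×10^8 Pa.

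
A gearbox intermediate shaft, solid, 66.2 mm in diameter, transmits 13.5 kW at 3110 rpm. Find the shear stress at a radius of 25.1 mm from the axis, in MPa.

0.552 MPa

ω = 2π·3110/60 = 325.7 rad/s, so T = P/ω = 13.5×10³ / 325.7 = 41.45 N·m.
J = πd⁴/32 = π(0.0662)⁴/32 = 1.886×10^-6 m⁴.
Shear stress varies linearly with radius: τ = T·r/J = 41.45 × 0.0251 / 1.886×10^-6 = 5.518×10^5 Pa.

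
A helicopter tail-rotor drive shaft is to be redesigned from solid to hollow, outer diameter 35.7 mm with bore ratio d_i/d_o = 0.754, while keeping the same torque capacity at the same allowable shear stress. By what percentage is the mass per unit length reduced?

Equal τ_max and T ⇒ the solid shaft needs d_s³ = d_o³(1−k⁴), so d_s = 35.7·(1−0.754⁴)^(1/3) = 31.34 mm.
Area ratio A_h/A_s = d_o²(1−k²)/d_s² = (1−k²)/(1−k⁴)^(2/3) = 0.5598.
Mass saving = 1 − 0.5598 = 44.0 %.

44.0 %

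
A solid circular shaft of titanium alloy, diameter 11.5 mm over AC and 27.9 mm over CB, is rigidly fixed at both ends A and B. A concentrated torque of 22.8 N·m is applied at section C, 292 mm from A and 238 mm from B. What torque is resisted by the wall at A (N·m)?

Compatibility: T_A·a/J_AC = T_B·b/J_CB with T_A + T_B = T₀.
J_AC = 1.72×10^-9 m⁴, J_CB = 5.95×10^-8 m⁴, so T_A = T₀·(J_AC/a)/((J_AC/a)+(J_CB/b)) = 0.5241 N·m, T_B = 22.28 N·m.

0.524 N·m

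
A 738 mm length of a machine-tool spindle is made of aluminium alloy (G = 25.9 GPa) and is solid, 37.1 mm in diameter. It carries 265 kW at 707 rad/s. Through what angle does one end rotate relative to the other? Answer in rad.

0.0574 rad

ω = 707 rad/s, so T = P/ω = 265×10³ / 707.0 = 374.8 N·m.
J = πd⁴/32 = π(0.0371)⁴/32 = 1.860×10^-7 m⁴.
θ = T·L/(G·J) = 374.8 × 0.738 / (25.9×10⁹ × 1.860×10^-7) = 0.05742 rad.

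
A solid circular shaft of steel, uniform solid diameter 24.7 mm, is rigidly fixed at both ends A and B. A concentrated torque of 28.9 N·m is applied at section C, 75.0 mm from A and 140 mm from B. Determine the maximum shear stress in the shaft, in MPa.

With uniform GJ and both ends fixed, compatibility θ_AC = θ_CB gives T_A·a = T_B·b, together with T_A + T_B = T₀.
T_A = T₀·b/(a+b) = 28.90·140/215.0 = 18.82 N·m; T_B = 10.08 N·m.
τ in each portion: τ_AC = 6.36×10^6 Pa, τ_CB = 3.41×10^6 Pa; maximum is in AC.
τ_max = T_AC·r/J = 18.82·0.0123/3.65×10^-8 = 6.360×10^6 Pa.

6.36 MPa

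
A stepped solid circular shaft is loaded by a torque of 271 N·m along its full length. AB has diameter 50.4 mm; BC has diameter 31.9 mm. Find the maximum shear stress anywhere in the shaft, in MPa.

42.5 MPa

Under the same torque, τ_max = 16T/(πd³) is largest where d is smallest — segment BC (d = 31.9 mm).
τ_max = 16·271.0/(π·(0.0319)³) = 4.252×10^7 Pa.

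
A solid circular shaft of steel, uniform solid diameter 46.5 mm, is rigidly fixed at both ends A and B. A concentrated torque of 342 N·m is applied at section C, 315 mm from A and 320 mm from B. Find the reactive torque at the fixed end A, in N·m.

With uniform GJ and both ends fixed, compatibility θ_AC = θ_CB gives T_A·a = T_B·b, together with T_A + T_B = T₀.
T_A = T₀·b/(a+b) = 342.0·320/635.0 = 172.3 N·m; T_B = 169.7 N·m.

172 N·m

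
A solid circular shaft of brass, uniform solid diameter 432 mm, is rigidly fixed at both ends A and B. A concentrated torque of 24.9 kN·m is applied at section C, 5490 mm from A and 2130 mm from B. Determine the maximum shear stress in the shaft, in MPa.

With uniform GJ and both ends fixed, compatibility θ_AC = θ_CB gives T_A·a = T_B·b, together with T_A + T_B = T₀.
T_A = T₀·b/(a+b) = 24900·2130/7620 = 6960 N·m; T_B = 17940 N·m.
τ in each portion: τ_AC = 4.40×10^5 Pa, τ_CB = 1.13×10^6 Pa; maximum is in CB.
τ_max = T_CB·r/J = 17940·0.216/3.42×10^-3 = 1.133×10^6 Pa.

1.13 MPa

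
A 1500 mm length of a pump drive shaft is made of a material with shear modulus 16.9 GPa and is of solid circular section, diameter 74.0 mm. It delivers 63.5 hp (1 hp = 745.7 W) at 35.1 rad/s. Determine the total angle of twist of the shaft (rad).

ω = 35.1 rad/s, so T = P/ω = 63.5×745.7 / 35.10 = 1349 N·m.
J = πd⁴/32 = π(0.0740)⁴/32 = 2.944×10^-6 m⁴.
θ = T·L/(G·J) = 1349 × 1.50 / (16.9×10⁹ × 2.944×10^-6) = 0.04067 rad.

0.0407 rad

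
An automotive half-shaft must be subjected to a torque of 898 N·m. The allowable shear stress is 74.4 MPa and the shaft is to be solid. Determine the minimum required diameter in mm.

For a solid shaft τ_max = 16T/(πd³), so d = (16T/(π τ_allow))^(1/3) = (16·898.0/(π·7.44×10^7))^(1/3) = 0.03947 m.

39.5 mm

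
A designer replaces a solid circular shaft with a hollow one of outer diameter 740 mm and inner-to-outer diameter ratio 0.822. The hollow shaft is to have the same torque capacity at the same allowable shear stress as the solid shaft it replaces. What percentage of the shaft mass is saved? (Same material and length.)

Equal τ_max and T ⇒ the solid shaft needs d_s³ = d_o³(1−k⁴), so d_s = 740·(1−0.822⁴)^(1/3) = 603.9 mm.
Area ratio A_h/A_s = d_o²(1−k²)/d_s² = (1−k²)/(1−k⁴)^(2/3) = 0.4870.
Mass saving = 1 − 0.4870 = 51.3 %.

51.3 %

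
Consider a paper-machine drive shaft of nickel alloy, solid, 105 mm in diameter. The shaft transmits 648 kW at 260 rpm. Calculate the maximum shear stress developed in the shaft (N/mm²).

ω = 2π·260/60 = 27.23 rad/s, so T = P/ω = 648×10³ / 27.23 = 23800 N·m.
J = πd⁴/32 = π(0.105)⁴/32 = 1.193×10^-5 m⁴.
τ_max = T·r/J = 23800 × 0.0525 / 1.193×10^-5 = 1.047×10^8 Pa.

105 N/mm²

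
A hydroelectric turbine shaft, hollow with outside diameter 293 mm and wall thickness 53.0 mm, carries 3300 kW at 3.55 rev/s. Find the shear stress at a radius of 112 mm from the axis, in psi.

3980 psi

ω = 2π·3.55 = 22.31 rad/s, so T = P/ω = 3300×10³ / 22.31 = 147900 N·m.
J = π(d_o⁴ − d_i⁴)/32 = π(0.293⁴ − 0.187⁴)/32 = 6.035×10^-4 m⁴.
Shear stress varies linearly with radius: τ = T·r/J = 147900 × 0.112 / 6.035×10^-4 = 2.746×10^7 Pa.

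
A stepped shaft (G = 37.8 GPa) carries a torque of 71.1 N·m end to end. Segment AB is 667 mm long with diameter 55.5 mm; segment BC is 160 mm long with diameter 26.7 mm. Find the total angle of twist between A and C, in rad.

0.00738 rad

J_AB = π(0.0555)⁴/32 = 9.31×10^-7 m⁴; J_BC = π(0.0267)⁴/32 = 4.99×10^-8 m⁴.
θ = (T/G)·Σ L_i/J_i = (71.10/37.8×10⁹)·(0.667/9.31×10^-7 + 0.160/4.99×10^-8) = 7.379×10^-3 rad.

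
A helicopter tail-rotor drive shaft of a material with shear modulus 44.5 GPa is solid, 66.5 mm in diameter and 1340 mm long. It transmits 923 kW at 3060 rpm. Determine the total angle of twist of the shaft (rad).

ω = 2π·3060/60 = 320.4 rad/s, so T = P/ω = 923×10³ / 320.4 = 2880 N·m.
J = πd⁴/32 = π(0.0665)⁴/32 = 1.920×10^-6 m⁴.
θ = T·L/(G·J) = 2880 × 1.34 / (44.5×10⁹ × 1.920×10^-6) = 0.04518 rad.

0.0452 rad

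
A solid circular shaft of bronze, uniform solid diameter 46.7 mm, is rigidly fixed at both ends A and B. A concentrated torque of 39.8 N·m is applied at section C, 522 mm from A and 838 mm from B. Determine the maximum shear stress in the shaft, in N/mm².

1.23 N/mm²

With uniform GJ and both ends fixed, compatibility θ_AC = θ_CB gives T_A·a = T_B·b, together with T_A + T_B = T₀.
T_A = T₀·b/(a+b) = 39.80·838/1360 = 24.52 N·m; T_B = 15.28 N·m.
τ in each portion: τ_AC = 1.23×10^6 Pa, τ_CB = 7.64×10^5 Pa; maximum is in AC.
τ_max = T_AC·r/J = 24.52·0.0234/4.67×10^-7 = 1.226×10^6 Pa.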